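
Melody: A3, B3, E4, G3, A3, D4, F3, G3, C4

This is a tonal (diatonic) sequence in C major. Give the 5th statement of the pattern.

D3 E3 A3

Unit = 3 notes; the statements start on A3, G3, F3, moving down a 2nd each time.
Carrying on: E3 → D3.
So cell 5 is D3 E3 A3.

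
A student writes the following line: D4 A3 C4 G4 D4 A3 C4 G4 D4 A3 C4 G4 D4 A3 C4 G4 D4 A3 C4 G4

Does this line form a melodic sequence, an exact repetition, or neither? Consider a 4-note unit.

repetition

Each 4-note cell is identical (D4 A3 C4 G4), restated at the same pitch.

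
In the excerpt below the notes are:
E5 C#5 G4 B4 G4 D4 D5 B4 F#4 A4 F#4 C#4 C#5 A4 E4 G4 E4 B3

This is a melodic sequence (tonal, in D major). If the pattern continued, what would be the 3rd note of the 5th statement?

C#4

The unit is 6 notes. Position-3 pitches of the 3 shown cells: G4, F#4, E4.
Extending down a 2nd: D4 → C#4.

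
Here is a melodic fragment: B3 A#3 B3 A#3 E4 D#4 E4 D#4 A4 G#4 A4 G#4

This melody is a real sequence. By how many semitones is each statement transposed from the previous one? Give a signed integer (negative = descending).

5

Taking 4-note groups, the heads are B3, E4, A4: the pattern moves up a 4th.
B3 to E4 spans +5 semitones.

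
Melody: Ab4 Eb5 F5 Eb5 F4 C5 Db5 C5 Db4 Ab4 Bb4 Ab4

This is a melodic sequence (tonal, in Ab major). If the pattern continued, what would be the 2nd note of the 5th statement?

Db4

The unit is 4 notes. Position-2 pitches of the 3 shown cells: Eb5, C5, Ab4.
Carrying that down a 3rd forward: F4 → Db4.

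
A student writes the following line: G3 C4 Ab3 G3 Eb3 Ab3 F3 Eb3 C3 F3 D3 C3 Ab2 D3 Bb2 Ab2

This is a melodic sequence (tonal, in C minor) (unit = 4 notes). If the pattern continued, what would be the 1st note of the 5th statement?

F2

The unit is 4 notes. Position-1 pitches of the 4 shown cells: G3, Eb3, C3, Ab2.
Each moves down a 3rd; the next is F2.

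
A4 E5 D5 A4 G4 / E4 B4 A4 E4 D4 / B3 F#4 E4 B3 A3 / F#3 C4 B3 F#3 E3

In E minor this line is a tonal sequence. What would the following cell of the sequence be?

Unit = 5 notes; the statements start on A4, E4, B3, F#3, moving down a 4th each time.
From C3 the diatonic shape gives C3 G3 F#3 C3 B2.

C3 G3 F#3 C3 B2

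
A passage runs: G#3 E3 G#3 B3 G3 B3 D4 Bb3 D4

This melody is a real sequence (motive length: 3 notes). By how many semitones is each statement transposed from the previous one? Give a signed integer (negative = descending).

3

Taking 3-note groups, the heads are G#3, B3, D4: the pattern moves up a 3rd.
Counting half-steps from G#3 to B3: 3.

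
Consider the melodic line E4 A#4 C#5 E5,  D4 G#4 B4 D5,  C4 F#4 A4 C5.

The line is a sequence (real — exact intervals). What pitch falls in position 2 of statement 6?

The unit is 4 notes. Position-2 pitches of the 3 shown cells: A#4, G#4, F#4.
Each moves down a 2nd. Continuing: E4 → D4 → C4.

C4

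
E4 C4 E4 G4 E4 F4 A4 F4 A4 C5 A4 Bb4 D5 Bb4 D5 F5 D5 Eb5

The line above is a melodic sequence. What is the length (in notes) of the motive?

Try groups of 6 (3 cells in 18 notes):
E4 C4 E4 G4 E4 F4 | A4 F4 A4 C5 A4 Bb4 | D5 Bb4 D5 F5 D5 Eb5
Each cell is the previous one up a 4th — so the unit is 6 notes.

6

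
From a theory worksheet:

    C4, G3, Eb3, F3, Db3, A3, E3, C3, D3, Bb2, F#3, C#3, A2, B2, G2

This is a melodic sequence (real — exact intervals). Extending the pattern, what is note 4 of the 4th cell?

G#2

The unit is 5 notes. Position-4 pitches of the 3 shown cells: F3, D3, B2.
One more down a 3rd gives G#2.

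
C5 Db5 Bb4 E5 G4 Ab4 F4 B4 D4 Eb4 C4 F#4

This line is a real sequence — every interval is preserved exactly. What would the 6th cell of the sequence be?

B2 C3 A2 D#3

Taking 4-note groups, the heads are C5, G4, D4: the pattern moves down a 4th.
Carrying on: A3 → E3 → B2.
So cell 6 is B2 C3 A2 D#3.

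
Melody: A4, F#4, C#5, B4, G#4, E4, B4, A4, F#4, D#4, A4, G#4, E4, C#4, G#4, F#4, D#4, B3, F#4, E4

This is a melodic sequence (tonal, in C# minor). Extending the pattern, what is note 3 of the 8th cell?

Grouping in 4s, the 3rd note of each cell is C#5, B4, A4, G#4, F#4.
Each moves down a 2nd. Continuing: E4 → D#4 → C#4.

C#4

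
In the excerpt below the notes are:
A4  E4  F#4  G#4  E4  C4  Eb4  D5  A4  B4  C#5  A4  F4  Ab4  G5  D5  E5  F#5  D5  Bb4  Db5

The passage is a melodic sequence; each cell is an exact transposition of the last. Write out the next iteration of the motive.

C6 G5 A5 B5 G5 Eb5 Gb5

The 7-note cells begin on A4, D5, G5 — each up a 4th from the last.
From C6 the exact shape gives C6 G5 A5 B5 G5 Eb5 Gb5.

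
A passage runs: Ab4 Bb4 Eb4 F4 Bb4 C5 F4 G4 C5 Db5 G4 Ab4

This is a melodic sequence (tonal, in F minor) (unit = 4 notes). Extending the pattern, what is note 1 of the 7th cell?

With 4-note cells, note 1 of each statement runs Ab4, Bb4, C5.
Carrying that up a 2nd forward: Db5 → Eb5 → F5 → G5.

G5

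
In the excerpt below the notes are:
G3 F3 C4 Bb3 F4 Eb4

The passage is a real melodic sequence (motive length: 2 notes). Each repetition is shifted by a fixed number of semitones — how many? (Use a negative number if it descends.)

Unit = 2 notes; the statements start on G3, C4, F4, moving up a 4th each time.
Counting half-steps from G3 to C4: 5.

5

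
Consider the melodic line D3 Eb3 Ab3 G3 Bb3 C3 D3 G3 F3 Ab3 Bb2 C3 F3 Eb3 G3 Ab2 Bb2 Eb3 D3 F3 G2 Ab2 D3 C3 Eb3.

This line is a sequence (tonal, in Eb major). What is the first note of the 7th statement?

Eb2

Unit = 5 notes; the statements start on D3, C3, Bb2, Ab2, G2, moving down a 2nd each time.
Continuing: F2 → Eb2. Statement 7 starts on Eb2.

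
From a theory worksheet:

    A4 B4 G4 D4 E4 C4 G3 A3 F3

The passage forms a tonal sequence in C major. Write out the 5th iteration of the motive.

The 3-note cells begin on A4, D4, G3 — each down a 5th from the last.
Extending down a 5th: C3 → F2.
From F2 the diatonic shape gives F2 G2 E2.

F2 G2 E2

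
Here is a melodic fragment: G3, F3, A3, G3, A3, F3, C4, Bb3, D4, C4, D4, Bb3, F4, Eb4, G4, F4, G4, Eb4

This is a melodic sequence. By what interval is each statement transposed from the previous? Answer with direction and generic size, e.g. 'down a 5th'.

With a 6-note motive the entries are G3, C4, F4, each up a 4th from the previous.
G3 to C4 is up a 4th.

up a 4th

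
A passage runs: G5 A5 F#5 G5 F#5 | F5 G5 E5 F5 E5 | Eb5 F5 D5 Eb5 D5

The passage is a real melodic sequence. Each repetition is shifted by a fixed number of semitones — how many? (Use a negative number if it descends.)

-2

Unit = 5 notes; the statements start on G5, F5, Eb5, moving down a 2nd each time.
Counting half-steps from G5 to F5: -2.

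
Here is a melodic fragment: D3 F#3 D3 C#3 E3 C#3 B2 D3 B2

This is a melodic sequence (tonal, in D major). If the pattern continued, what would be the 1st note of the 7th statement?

E2

Grouping in 3s, the 1st note of each cell is D3, C#3, B2.
Carrying that down a 2nd forward: A2 → G2 → F#2 → E2.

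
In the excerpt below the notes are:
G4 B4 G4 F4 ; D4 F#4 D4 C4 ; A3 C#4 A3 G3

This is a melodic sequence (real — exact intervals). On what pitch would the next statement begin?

With a 4-note motive the entries are G4, D4, A3, each down a 4th from the previous.
One more step down a 4th gives E3.

E3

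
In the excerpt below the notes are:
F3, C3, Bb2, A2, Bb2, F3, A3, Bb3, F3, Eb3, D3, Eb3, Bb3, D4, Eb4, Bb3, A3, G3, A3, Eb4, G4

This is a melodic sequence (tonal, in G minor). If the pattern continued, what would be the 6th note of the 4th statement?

A4

The unit is 7 notes. Position-6 pitches of the 3 shown cells: F3, Bb3, Eb4.
One more up a 4th gives A4.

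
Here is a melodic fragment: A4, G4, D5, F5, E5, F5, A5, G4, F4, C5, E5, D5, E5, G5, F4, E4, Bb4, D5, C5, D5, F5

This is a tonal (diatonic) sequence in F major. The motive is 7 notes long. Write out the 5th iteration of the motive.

Taking 7-note groups, the heads are A4, G4, F4: the pattern moves down a 2nd.
Continuing the starts: E4 → D4.
So cell 5 is D4 C4 G4 Bb4 A4 Bb4 D5.

D4 C4 G4 Bb4 A4 Bb4 D5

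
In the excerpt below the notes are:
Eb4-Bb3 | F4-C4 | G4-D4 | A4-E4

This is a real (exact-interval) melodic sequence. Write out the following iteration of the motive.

B4 F#4

Taking 2-note groups, the heads are Eb4, F4, G4, A4: the pattern moves up a 2nd.
So cell 5 is B4 F#4.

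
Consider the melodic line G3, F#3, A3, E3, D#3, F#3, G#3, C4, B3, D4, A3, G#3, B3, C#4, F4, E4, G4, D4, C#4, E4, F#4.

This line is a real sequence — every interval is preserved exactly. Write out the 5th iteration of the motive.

Unit = 7 notes; the statements start on G3, C4, F4, moving up a 4th each time.
Extending up a 4th: Bb4 → Eb5.
Statement 5 starts on Eb5 and keeps the same exact contour: Eb5 D5 F5 C5 B4 D5 E5.

Eb5 D5 F5 C5 B4 D5 E5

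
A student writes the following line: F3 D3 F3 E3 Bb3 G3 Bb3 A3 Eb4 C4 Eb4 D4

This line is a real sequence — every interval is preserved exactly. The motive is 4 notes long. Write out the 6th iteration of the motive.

The 4-note cells begin on F3, Bb3, Eb4 — each up a 4th from the last.
Continuing the starts: Ab4 → Db5 → Gb5.
So cell 6 is Gb5 Eb5 Gb5 F5.

Gb5 Eb5 Gb5 F5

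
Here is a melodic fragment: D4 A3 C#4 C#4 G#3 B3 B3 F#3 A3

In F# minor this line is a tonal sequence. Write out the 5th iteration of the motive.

G#3 D3 F#3

With a 3-note motive the entries are D4, C#4, B3, each down a 2nd from the previous.
Extending down a 2nd: A3 → G#3.
Statement 5 starts on G#3 and keeps the same diatonic contour: G#3 D3 F#3.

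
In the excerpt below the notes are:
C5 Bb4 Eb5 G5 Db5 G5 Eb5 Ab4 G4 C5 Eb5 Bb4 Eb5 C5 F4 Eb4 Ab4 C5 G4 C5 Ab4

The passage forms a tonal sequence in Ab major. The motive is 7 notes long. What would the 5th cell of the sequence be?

Bb3 Ab3 Db4 F4 C4 F4 Db4

Unit = 7 notes; the statements start on C5, Ab4, F4, moving down a 3rd each time.
Continuing the starts: Db4 → Bb3.
Statement 5 starts on Bb3 and keeps the same diatonic contour: Bb3 Ab3 Db4 F4 C4 F4 Db4.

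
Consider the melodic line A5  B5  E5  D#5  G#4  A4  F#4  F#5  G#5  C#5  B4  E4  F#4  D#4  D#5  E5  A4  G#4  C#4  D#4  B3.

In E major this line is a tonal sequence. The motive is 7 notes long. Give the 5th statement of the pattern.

Unit = 7 notes; the statements start on A5, F#5, D#5, moving down a 3rd each time.
Continuing the starts: B4 → G#4.
Statement 5 starts on G#4 and keeps the same diatonic contour: G#4 A4 D#4 C#4 F#3 G#3 E3.

G#4 A4 D#4 C#4 F#3 G#3 E3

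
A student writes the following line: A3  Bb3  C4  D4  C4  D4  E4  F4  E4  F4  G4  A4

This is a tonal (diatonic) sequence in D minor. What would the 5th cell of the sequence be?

Bb4 C5 D5 E5

With a 4-note motive the entries are A3, C4, E4, each up a 3rd from the previous.
Extending up a 3rd: G4 → Bb4.
So cell 5 is Bb4 C5 D5 E5.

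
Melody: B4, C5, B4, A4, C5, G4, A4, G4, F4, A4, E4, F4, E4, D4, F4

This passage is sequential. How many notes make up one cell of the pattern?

There are 15 notes; a 5-note unit gives 3 cells:
B4 C5 B4 A4 C5 | G4 A4 G4 F4 A4 | E4 F4 E4 D4 F4
That's a consistent down a 3rd shift per cell, and no other grouping gives one.

5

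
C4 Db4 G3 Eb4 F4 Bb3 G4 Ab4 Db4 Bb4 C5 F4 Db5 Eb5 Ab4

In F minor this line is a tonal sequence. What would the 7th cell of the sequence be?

Taking 3-note groups, the heads are C4, Eb4, G4, Bb4, Db5: the pattern moves up a 3rd.
Continuing the starts: F5 → Ab5.
So cell 7 is Ab5 Bb5 Eb5.

Ab5 Bb5 Eb5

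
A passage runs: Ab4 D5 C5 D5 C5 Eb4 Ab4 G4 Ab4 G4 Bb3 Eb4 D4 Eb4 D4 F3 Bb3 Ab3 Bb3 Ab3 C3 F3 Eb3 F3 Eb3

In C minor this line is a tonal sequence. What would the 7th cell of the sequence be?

Taking 5-note groups, the heads are Ab4, Eb4, Bb3, F3, C3: the pattern moves down a 4th.
Continuing the starts: G2 → D2.
From D2 the diatonic shape gives D2 G2 F2 G2 F2.

D2 G2 F2 G2 F2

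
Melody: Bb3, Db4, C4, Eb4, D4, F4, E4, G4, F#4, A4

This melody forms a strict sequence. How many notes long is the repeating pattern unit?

2

10 notes total. Splitting into 5 groups of 2:
Bb3 Db4 | C4 Eb4 | D4 F4 | E4 G4 | F#4 A4
Every group is a transposition up a 2nd of the one before; no shorter unit works.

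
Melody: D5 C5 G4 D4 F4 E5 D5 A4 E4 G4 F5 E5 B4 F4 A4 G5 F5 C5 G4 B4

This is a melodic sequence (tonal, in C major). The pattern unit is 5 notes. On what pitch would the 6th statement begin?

The 5-note cells begin on D5, E5, F5, G5 — each up a 2nd from the last.
Extending the heads up a 2nd: A5 → B5.

B5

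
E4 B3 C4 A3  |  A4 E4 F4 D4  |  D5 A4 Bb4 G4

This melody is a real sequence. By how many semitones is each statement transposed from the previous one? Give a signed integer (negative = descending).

The 4-note cells begin on E4, A4, D5 — each up a 4th from the last.
Counting half-steps from E4 to A4: 5.

5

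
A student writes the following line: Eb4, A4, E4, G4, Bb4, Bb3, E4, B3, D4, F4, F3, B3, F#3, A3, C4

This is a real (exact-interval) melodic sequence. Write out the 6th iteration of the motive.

Unit = 5 notes; the statements start on Eb4, Bb3, F3, moving down a 4th each time.
Extending down a 4th: C3 → G2 → D2.
From D2 the exact shape gives D2 G#2 D#2 F#2 A2.

D2 G#2 D#2 F#2 A2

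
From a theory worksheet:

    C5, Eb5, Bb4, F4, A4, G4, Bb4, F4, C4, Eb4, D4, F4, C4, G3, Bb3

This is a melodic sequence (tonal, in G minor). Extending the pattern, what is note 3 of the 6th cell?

Grouping in 5s, the 3rd note of each cell is Bb4, F4, C4.
Carrying that down a 4th forward: G3 → D3 → A2.

A2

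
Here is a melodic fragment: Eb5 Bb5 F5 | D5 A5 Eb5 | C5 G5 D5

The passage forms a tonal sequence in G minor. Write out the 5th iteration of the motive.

Taking 3-note groups, the heads are Eb5, D5, C5: the pattern moves down a 2nd.
Extending down a 2nd: Bb4 → A4.
So cell 5 is A4 Eb5 Bb4.

A4 Eb5 Bb4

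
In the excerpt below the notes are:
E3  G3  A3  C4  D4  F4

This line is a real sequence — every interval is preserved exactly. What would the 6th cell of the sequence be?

F5 Ab5

With a 2-note motive the entries are E3, A3, D4, each up a 4th from the previous.
Continuing the starts: G4 → C5 → F5.
Statement 6 starts on F5 and keeps the same exact contour: F5 Ab5.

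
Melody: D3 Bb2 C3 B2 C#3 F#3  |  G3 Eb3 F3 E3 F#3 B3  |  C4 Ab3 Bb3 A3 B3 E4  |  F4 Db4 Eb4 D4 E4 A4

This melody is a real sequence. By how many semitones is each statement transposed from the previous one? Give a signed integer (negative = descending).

5

The 6-note cells begin on D3, G3, C4, F4 — each up a 4th from the last.
Counting half-steps from D3 to G3: 5.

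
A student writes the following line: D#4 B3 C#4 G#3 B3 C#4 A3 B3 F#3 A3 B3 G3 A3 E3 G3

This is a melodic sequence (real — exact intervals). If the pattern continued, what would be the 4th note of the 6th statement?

With 5-note cells, note 4 of each statement runs G#3, F#3, E3.
Each moves down a 2nd. Continuing: D3 → C3 → Bb2.

Bb2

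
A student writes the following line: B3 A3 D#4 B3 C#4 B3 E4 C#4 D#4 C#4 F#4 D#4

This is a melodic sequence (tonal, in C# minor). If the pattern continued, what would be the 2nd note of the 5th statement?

The unit is 4 notes. Position-2 pitches of the 3 shown cells: A3, B3, C#4.
Extending up a 2nd: D#4 → E4.

E4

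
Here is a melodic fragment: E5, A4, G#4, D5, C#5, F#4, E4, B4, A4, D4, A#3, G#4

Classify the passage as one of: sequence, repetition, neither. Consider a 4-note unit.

Note 3 of cell 3 is A#3; if this were a sequence it would be C#4. No unit length gives a consistent transposition pattern.

neither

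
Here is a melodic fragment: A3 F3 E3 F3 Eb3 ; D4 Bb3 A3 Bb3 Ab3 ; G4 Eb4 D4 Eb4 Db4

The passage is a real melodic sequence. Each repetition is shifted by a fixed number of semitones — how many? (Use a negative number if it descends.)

5

With a 5-note motive the entries are A3, D4, G4, each up a 4th from the previous.
A3→D4 is 62 − 57 = 5 semitones.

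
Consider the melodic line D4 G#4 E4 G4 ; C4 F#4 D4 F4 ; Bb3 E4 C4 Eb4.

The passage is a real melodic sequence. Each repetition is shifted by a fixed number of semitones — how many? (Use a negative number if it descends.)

Taking 4-note groups, the heads are D4, C4, Bb3: the pattern moves down a 2nd.
D4→C4 is 60 − 62 = -2 semitones.

-2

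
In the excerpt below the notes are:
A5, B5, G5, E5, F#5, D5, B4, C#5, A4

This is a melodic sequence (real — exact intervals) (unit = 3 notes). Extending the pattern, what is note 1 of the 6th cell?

With 3-note cells, note 1 of each statement runs A5, E5, B4.
Extending down a 4th: F#4 → C#4 → G#3.

G#3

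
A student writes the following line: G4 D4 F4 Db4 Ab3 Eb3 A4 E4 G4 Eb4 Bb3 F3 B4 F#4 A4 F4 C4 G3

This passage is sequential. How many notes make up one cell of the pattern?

18 notes total. Splitting into 3 groups of 6:
G4 D4 F4 Db4 Ab3 Eb3 | A4 E4 G4 Eb4 Bb3 F3 | B4 F#4 A4 F4 C4 G3
Each cell is the previous one up a 2nd — so the unit is 6 notes.

6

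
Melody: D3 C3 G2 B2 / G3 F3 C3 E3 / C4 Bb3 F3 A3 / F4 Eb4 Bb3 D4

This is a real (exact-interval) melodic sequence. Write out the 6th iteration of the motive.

Eb5 Db5 Ab4 C5

With a 4-note motive the entries are D3, G3, C4, F4, each up a 4th from the previous.
Continuing the starts: Bb4 → Eb5.
Statement 6 starts on Eb5 and keeps the same exact contour: Eb5 Db5 Ab4 C5.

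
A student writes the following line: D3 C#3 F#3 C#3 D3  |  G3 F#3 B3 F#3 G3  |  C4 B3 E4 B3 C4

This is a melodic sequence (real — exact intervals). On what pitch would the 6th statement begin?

Eb5

With a 5-note motive the entries are D3, G3, C4, each up a 4th from the previous.
Continuing: F4 → Bb4 → Eb5. Statement 6 starts on Eb5.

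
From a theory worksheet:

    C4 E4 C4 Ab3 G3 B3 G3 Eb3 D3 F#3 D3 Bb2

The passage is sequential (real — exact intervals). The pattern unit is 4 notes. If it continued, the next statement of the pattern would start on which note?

A2

Unit = 4 notes; the statements start on C4, G3, D3, moving down a 4th each time.
One more step down a 4th gives A2.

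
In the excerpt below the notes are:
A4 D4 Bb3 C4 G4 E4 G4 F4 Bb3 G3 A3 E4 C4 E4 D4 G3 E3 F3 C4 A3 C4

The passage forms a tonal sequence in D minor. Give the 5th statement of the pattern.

Unit = 7 notes; the statements start on A4, F4, D4, moving down a 3rd each time.
Extending down a 3rd: Bb3 → G3.
So cell 5 is G3 C3 A2 Bb2 F3 D3 F3.

G3 C3 A2 Bb2 F3 D3 F3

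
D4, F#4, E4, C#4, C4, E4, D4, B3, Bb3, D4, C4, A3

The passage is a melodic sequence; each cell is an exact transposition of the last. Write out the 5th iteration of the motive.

Gb3 Bb3 Ab3 F3

Taking 4-note groups, the heads are D4, C4, Bb3: the pattern moves down a 2nd.
Carrying on: Ab3 → Gb3.
Statement 5 starts on Gb3 and keeps the same exact contour: Gb3 Bb3 Ab3 F3.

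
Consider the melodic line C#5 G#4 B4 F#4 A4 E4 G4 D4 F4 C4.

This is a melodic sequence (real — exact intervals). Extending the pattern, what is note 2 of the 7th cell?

The unit is 2 notes. Position-2 pitches of the 5 shown cells: G#4, F#4, E4, D4, C4.
Extending down a 2nd: Bb3 → Ab3.

Ab3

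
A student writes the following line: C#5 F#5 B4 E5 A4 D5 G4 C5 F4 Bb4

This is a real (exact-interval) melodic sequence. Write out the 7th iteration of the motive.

Taking 2-note groups, the heads are C#5, B4, A4, G4, F4: the pattern moves down a 2nd.
Carrying on: Eb4 → Db4.
Statement 7 starts on Db4 and keeps the same exact contour: Db4 Gb4.

Db4 Gb4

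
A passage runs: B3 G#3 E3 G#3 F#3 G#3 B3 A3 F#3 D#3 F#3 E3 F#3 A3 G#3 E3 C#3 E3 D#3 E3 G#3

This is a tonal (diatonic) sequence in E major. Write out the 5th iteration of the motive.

Unit = 7 notes; the statements start on B3, A3, G#3, moving down a 2nd each time.
Continuing the starts: F#3 → E3.
From E3 the diatonic shape gives E3 C#3 A2 C#3 B2 C#3 E3.

E3 C#3 A2 C#3 B2 C#3 E3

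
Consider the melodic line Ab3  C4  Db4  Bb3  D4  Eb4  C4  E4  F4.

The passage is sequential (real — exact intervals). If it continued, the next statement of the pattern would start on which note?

Unit = 3 notes; the statements start on Ab3, Bb3, C4, moving up a 2nd each time.
One more step up a 2nd gives D4.

D4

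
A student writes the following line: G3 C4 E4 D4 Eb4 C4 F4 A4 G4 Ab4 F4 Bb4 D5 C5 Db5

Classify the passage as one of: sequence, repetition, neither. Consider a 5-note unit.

sequence

Each 5-note cell is the previous one transposed up a 4th.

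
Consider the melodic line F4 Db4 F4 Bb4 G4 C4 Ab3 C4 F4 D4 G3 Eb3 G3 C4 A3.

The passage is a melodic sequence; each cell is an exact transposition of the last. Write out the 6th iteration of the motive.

E2 C2 E2 A2 F#2

Taking 5-note groups, the heads are F4, C4, G3: the pattern moves down a 4th.
Continuing the starts: D3 → A2 → E2.
Statement 6 starts on E2 and keeps the same exact contour: E2 C2 E2 A2 F#2.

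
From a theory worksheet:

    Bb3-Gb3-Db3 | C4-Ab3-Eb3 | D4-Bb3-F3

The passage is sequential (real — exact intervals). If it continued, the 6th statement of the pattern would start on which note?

With a 3-note motive the entries are Bb3, C4, D4, each up a 2nd from the previous.
Extending the heads up a 2nd: E4 → F#4 → G#4.

G#4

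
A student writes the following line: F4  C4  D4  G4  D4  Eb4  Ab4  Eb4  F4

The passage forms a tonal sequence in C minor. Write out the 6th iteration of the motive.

D5 Ab4 Bb4

With a 3-note motive the entries are F4, G4, Ab4, each up a 2nd from the previous.
Continuing the starts: Bb4 → C5 → D5.
From D5 the diatonic shape gives D5 Ab4 Bb4.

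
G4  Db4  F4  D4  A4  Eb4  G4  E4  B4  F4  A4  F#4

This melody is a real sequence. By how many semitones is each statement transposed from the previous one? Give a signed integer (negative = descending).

2

Unit = 4 notes; the statements start on G4, A4, B4, moving up a 2nd each time.
G4→A4 is 69 − 67 = 2 semitones.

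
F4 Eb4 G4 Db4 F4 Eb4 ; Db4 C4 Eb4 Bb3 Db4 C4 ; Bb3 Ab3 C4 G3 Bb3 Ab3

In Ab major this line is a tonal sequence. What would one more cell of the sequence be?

Taking 6-note groups, the heads are F4, Db4, Bb3: the pattern moves down a 3rd.
So cell 4 is G3 F3 Ab3 Eb3 G3 F3.

G3 F3 Ab3 Eb3 G3 F3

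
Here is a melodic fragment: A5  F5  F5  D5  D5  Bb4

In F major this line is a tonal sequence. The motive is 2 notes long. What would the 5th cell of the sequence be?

Taking 2-note groups, the heads are A5, F5, D5: the pattern moves down a 3rd.
Carrying on: Bb4 → G4.
From G4 the diatonic shape gives G4 E4.

G4 E4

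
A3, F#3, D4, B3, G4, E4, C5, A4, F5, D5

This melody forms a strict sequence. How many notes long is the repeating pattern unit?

2

There are 10 notes; a 2-note unit gives 5 cells:
A3 F#3 | D4 B3 | G4 E4 | C5 A4 | F5 D5
Each cell is the previous one up a 4th — so the unit is 2 notes.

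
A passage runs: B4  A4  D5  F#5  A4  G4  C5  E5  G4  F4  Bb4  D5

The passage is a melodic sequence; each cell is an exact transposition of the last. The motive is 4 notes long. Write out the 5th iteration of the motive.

Eb4 Db4 Gb4 Bb4

Taking 4-note groups, the heads are B4, A4, G4: the pattern moves down a 2nd.
Continuing the starts: F4 → Eb4.
From Eb4 the exact shape gives Eb4 Db4 Gb4 Bb4.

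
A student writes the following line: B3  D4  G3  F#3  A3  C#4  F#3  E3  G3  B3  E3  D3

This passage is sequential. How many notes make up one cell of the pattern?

There are 12 notes; a 4-note unit gives 3 cells:
B3 D4 G3 F#3 | A3 C#4 F#3 E3 | G3 B3 E3 D3
That's a consistent down a 2nd shift per cell, and no other grouping gives one.

4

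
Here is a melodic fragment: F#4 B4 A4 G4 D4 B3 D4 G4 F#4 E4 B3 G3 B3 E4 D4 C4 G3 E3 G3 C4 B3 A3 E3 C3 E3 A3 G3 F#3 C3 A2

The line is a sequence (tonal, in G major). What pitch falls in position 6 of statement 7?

D2

With 6-note cells, note 6 of each statement runs B3, G3, E3, C3, A2.
Each moves down a 3rd. Continuing: F#2 → D2.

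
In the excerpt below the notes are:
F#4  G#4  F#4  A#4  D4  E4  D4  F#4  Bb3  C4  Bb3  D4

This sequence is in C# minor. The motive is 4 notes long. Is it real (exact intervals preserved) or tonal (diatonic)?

Each cell has the same semitone pattern (2, -2, 4) — intervals are preserved exactly.
And A#4 lies outside C# minor, so the sequence is real rather than tonal.

real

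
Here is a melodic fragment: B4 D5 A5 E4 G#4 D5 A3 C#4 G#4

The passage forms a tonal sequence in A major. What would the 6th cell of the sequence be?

C#2 E2 B2

The 3-note cells begin on B4, E4, A3 — each down a 5th from the last.
Carrying on: D3 → G#2 → C#2.
So cell 6 is C#2 E2 B2.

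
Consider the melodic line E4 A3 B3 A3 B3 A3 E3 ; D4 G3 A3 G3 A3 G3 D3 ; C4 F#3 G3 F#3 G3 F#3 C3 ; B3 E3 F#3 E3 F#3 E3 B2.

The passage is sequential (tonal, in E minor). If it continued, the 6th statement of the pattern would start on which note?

G3

The 7-note cells begin on E4, D4, C4, B3 — each down a 2nd from the last.
Extending the heads down a 2nd: A3 → G3.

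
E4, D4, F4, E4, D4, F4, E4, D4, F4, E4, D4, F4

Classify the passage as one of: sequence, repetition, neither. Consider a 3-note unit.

Each 3-note cell is identical (E4 D4 F4), restated at the same pitch.

repetition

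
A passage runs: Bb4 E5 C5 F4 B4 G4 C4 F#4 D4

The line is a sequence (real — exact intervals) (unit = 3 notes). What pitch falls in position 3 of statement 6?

B2

With 3-note cells, note 3 of each statement runs C5, G4, D4.
Extending down a 4th: A3 → E3 → B2.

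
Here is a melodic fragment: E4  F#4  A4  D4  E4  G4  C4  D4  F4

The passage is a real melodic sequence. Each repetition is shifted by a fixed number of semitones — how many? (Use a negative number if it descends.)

The 3-note cells begin on E4, D4, C4 — each down a 2nd from the last.
E4→D4 is 62 − 64 = -2 semitones.

-2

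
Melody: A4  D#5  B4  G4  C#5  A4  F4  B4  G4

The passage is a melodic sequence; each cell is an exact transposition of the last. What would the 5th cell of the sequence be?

Db4 G4 Eb4

The 3-note cells begin on A4, G4, F4 — each down a 2nd from the last.
Carrying on: Eb4 → Db4.
Statement 5 starts on Db4 and keeps the same exact contour: Db4 G4 Eb4.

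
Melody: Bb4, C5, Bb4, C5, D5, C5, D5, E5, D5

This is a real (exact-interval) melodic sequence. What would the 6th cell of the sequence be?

Taking 3-note groups, the heads are Bb4, C5, D5: the pattern moves up a 2nd.
Extending up a 2nd: E5 → F#5 → G#5.
Statement 6 starts on G#5 and keeps the same exact contour: G#5 A#5 G#5.

G#5 A#5 G#5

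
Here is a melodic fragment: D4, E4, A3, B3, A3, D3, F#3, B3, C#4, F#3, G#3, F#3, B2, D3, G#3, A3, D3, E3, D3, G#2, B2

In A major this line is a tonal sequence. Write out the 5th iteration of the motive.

C#3 D3 G#2 A2 G#2 C#2 E2

The 7-note cells begin on D4, B3, G#3 — each down a 3rd from the last.
Carrying on: E3 → C#3.
Statement 5 starts on C#3 and keeps the same diatonic contour: C#3 D3 G#2 A2 G#2 C#2 E2.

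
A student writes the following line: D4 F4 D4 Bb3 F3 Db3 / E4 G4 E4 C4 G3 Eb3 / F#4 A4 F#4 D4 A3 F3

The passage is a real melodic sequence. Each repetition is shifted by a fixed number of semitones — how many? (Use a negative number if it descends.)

2

The 6-note cells begin on D4, E4, F#4 — each up a 2nd from the last.
D4 to E4 spans +2 semitones.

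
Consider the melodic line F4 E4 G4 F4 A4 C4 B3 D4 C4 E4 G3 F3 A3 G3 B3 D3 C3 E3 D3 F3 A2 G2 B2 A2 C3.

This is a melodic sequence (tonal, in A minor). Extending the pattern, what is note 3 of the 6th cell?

F2

Grouping in 5s, the 3rd note of each cell is G4, D4, A3, E3, B2.
One more down a 4th gives F2.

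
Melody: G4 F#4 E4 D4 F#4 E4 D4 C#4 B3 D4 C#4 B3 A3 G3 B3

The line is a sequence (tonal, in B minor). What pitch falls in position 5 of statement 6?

C#3

The unit is 5 notes. Position-5 pitches of the 3 shown cells: F#4, D4, B3.
Extending down a 3rd: G3 → E3 → C#3.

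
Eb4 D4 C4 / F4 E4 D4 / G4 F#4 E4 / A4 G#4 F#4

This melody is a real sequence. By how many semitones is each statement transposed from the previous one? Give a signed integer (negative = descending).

2

The 3-note cells begin on Eb4, F4, G4, A4 — each up a 2nd from the last.
Eb4 to F4 spans +2 semitones.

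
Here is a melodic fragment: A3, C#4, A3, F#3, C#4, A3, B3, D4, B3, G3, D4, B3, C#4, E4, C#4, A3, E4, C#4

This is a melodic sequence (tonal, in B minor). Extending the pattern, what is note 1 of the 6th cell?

Grouping in 6s, the 1st note of each cell is A3, B3, C#4.
Each moves up a 2nd. Continuing: D4 → E4 → F#4.

F#4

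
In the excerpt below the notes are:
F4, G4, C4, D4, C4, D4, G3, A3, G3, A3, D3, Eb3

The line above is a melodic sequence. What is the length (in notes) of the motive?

There are 12 notes; a 4-note unit gives 3 cells:
F4 G4 C4 D4 | C4 D4 G3 A3 | G3 A3 D3 Eb3
That's a consistent down a 4th shift per cell, and no other grouping gives one.

4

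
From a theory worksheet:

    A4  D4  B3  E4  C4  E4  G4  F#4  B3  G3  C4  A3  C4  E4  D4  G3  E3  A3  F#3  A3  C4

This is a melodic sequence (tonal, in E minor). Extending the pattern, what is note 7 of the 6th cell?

D3

The unit is 7 notes. Position-7 pitches of the 3 shown cells: G4, E4, C4.
Extending down a 3rd: A3 → F#3 → D3.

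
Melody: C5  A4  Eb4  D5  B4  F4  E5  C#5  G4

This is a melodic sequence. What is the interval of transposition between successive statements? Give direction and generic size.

The 3-note cells begin on C5, D5, E5 — each up a 2nd from the last.
C5 to D5 is up a 2nd.

up a 2nd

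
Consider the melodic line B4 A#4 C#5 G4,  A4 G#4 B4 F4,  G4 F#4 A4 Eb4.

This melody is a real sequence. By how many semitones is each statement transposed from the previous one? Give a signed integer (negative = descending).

-2

With a 4-note motive the entries are B4, A4, G4, each down a 2nd from the previous.
B4 to A4 spans -2 semitones.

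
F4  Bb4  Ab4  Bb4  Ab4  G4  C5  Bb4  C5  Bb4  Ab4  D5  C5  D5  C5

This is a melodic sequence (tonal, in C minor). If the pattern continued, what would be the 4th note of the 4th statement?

With 5-note cells, note 4 of each statement runs Bb4, C5, D5.
One more up a 2nd gives Eb5.

Eb5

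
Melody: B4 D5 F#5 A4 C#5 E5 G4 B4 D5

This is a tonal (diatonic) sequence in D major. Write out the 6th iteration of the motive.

D4 F#4 A4

Taking 3-note groups, the heads are B4, A4, G4: the pattern moves down a 2nd.
Continuing the starts: F#4 → E4 → D4.
From D4 the diatonic shape gives D4 F#4 A4.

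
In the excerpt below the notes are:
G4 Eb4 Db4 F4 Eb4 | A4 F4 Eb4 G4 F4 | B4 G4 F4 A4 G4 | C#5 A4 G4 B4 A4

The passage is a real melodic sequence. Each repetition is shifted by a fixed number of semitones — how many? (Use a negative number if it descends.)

2

The 5-note cells begin on G4, A4, B4, C#5 — each up a 2nd from the last.
G4→A4 is 69 − 67 = 2 semitones.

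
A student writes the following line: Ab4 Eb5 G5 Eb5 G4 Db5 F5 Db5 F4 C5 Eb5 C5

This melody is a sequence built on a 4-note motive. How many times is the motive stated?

3

12 notes in groups of 4 gives 12/4 = 3 statements.
Starts: Ab4, G4, F4 — each down a 2nd.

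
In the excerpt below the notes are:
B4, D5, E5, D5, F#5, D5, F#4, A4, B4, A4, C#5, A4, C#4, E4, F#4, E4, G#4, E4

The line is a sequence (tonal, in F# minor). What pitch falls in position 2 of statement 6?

C#3

With 6-note cells, note 2 of each statement runs D5, A4, E4.
Each moves down a 4th. Continuing: B3 → F#3 → C#3.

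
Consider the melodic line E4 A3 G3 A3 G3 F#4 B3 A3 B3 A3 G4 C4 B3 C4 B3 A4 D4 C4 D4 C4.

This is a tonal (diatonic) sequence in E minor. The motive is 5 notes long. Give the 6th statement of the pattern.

C5 F#4 E4 F#4 E4

Taking 5-note groups, the heads are E4, F#4, G4, A4: the pattern moves up a 2nd.
Continuing the starts: B4 → C5.
From C5 the diatonic shape gives C5 F#4 E4 F#4 E4.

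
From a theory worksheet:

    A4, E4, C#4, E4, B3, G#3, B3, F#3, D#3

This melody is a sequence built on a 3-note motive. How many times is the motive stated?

3

9 notes in groups of 3 gives 9/3 = 3 statements.
Starts: A4, E4, B3 — each down a 4th.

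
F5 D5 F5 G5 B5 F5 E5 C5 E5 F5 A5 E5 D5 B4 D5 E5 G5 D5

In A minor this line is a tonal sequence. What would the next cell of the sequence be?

C5 A4 C5 D5 F5 C5

The 6-note cells begin on F5, E5, D5 — each down a 2nd from the last.
So cell 4 is C5 A4 C5 D5 F5 C5.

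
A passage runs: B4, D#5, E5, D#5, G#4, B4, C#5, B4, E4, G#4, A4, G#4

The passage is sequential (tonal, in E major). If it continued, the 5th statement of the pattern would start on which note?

With a 4-note motive the entries are B4, G#4, E4, each down a 3rd from the previous.
Extending the heads down a 3rd: C#4 → A3.

A3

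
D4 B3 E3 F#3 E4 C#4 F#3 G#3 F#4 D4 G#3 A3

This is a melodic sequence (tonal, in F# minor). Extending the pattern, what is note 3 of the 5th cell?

B3

With 4-note cells, note 3 of each statement runs E3, F#3, G#3.
Extending up a 2nd: A3 → B3.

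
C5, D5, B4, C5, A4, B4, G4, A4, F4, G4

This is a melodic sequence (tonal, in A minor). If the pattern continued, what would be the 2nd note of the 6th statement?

F4

Grouping in 2s, the 2nd note of each cell is D5, C5, B4, A4, G4.
One more down a 2nd gives F4.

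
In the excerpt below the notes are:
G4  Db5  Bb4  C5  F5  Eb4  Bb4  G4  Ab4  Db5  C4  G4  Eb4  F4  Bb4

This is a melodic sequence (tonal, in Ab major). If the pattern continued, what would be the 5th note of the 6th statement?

With 5-note cells, note 5 of each statement runs F5, Db5, Bb4.
Extending down a 3rd: G4 → Eb4 → C4.

C4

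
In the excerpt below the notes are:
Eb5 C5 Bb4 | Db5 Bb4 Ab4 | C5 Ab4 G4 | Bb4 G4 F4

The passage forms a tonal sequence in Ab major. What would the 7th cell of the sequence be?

F4 Db4 C4

With a 3-note motive the entries are Eb5, Db5, C5, Bb4, each down a 2nd from the previous.
Carrying on: Ab4 → G4 → F4.
Statement 7 starts on F4 and keeps the same diatonic contour: F4 Db4 C4.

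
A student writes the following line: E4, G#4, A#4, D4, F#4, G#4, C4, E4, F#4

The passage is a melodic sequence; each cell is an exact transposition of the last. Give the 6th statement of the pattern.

The 3-note cells begin on E4, D4, C4 — each down a 2nd from the last.
Extending down a 2nd: Bb3 → Ab3 → Gb3.
So cell 6 is Gb3 Bb3 C4.

Gb3 Bb3 C4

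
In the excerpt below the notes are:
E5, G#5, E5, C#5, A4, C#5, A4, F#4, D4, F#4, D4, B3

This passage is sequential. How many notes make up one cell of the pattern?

12 notes total. Splitting into 3 groups of 4:
E5 G#5 E5 C#5 | A4 C#5 A4 F#4 | D4 F#4 D4 B3
That's a consistent down a 5th shift per cell, and no other grouping gives one.

4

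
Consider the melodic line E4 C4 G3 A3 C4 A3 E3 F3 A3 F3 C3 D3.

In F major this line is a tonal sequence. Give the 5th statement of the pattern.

D3 Bb2 F2 G2

Unit = 4 notes; the statements start on E4, C4, A3, moving down a 3rd each time.
Continuing the starts: F3 → D3.
From D3 the diatonic shape gives D3 Bb2 F2 G2.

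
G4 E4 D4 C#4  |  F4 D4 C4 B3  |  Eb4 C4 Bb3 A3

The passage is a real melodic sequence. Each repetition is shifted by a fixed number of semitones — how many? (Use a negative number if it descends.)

Unit = 4 notes; the statements start on G4, F4, Eb4, moving down a 2nd each time.
G4 to F4 spans -2 semitones.

-2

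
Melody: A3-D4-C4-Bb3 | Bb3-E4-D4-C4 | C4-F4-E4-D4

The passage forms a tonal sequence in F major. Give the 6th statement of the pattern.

Unit = 4 notes; the statements start on A3, Bb3, C4, moving up a 2nd each time.
Carrying on: D4 → E4 → F4.
From F4 the diatonic shape gives F4 Bb4 A4 G4.

F4 Bb4 A4 G4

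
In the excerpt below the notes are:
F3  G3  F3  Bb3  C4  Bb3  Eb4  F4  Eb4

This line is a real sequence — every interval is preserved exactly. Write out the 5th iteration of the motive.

Unit = 3 notes; the statements start on F3, Bb3, Eb4, moving up a 4th each time.
Continuing the starts: Ab4 → Db5.
From Db5 the exact shape gives Db5 Eb5 Db5.

Db5 Eb5 Db5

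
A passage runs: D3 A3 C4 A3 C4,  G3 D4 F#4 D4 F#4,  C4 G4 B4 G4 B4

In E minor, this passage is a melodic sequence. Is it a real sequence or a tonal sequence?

tonal

Every note is diatonic to E minor.
Cell 1 has +3 semitones from note 2 to 3, but cell 2 has +4 — the interval quality changes while the contour stays the same, which is the hallmark of a tonal sequence.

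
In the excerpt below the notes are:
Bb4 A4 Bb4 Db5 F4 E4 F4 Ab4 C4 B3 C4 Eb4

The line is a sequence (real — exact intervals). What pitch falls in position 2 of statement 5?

C#3

The unit is 4 notes. Position-2 pitches of the 3 shown cells: A4, E4, B3.
Extending down a 4th: F#3 → C#3.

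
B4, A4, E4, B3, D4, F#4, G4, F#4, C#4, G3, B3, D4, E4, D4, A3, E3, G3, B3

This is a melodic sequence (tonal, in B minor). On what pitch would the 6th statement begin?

The 6-note cells begin on B4, G4, E4 — each down a 3rd from the last.
Continuing: C#4 → A3 → F#3. Statement 6 starts on F#3.

F#3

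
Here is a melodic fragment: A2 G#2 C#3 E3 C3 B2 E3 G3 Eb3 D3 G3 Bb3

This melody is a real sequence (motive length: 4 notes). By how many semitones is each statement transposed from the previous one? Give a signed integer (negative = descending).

Taking 4-note groups, the heads are A2, C3, Eb3: the pattern moves up a 3rd.
A2→C3 is 48 − 45 = 3 semitones.

3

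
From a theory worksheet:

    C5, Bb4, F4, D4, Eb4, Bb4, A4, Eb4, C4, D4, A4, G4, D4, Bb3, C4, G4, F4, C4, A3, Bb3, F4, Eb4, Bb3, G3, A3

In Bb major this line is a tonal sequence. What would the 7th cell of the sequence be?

Unit = 5 notes; the statements start on C5, Bb4, A4, G4, F4, moving down a 2nd each time.
Extending down a 2nd: Eb4 → D4.
From D4 the diatonic shape gives D4 C4 G3 Eb3 F3.

D4 C4 G3 Eb3 F3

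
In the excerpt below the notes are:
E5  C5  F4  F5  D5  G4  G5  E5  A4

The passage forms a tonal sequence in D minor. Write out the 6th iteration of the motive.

With a 3-note motive the entries are E5, F5, G5, each up a 2nd from the previous.
Continuing the starts: A5 → Bb5 → C6.
So cell 6 is C6 A5 D5.

C6 A5 D5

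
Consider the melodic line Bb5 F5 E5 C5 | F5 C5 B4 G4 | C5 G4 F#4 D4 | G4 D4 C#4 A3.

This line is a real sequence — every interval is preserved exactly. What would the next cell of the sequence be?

The 4-note cells begin on Bb5, F5, C5, G4 — each down a 4th from the last.
Statement 5 starts on D4 and keeps the same exact contour: D4 A3 G#3 E3.

D4 A3 G#3 E3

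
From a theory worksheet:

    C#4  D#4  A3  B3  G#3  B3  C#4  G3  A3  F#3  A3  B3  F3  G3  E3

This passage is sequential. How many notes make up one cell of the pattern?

Try groups of 5 (3 cells in 15 notes):
C#4 D#4 A3 B3 G#3 | B3 C#4 G3 A3 F#3 | A3 B3 F3 G3 E3
Each cell is the previous one down a 2nd — so the unit is 5 notes.

5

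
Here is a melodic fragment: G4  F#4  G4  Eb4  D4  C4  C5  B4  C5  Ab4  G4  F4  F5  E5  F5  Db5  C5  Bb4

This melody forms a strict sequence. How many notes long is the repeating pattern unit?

6

Try groups of 6 (3 cells in 18 notes):
G4 F#4 G4 Eb4 D4 C4 | C5 B4 C5 Ab4 G4 F4 | F5 E5 F5 Db5 C5 Bb4
Each cell is the previous one up a 4th — so the unit is 6 notes.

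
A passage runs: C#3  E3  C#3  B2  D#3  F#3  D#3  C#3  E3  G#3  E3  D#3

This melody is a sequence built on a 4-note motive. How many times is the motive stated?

3

12 notes in groups of 4 gives 12/4 = 3 statements.
Starts: C#3, D#3, E3 — each up a 2nd.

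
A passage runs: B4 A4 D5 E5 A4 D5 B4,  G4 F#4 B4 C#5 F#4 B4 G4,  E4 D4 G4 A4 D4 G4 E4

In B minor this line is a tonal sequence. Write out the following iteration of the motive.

C#4 B3 E4 F#4 B3 E4 C#4

Taking 7-note groups, the heads are B4, G4, E4: the pattern moves down a 3rd.
Statement 4 starts on C#4 and keeps the same diatonic contour: C#4 B3 E4 F#4 B3 E4 C#4.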